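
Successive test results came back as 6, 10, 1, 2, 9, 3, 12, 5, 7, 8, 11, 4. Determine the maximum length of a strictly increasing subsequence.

Let dp[i] be the length of the longest such subsequence ending at index i:
i:      1  2  3  4  5  6  7  8  9 10 11 12
a[i]:   6 10  1  2  9  3 12  5  7  8 11  4
dp:     1  2  1  2  3  3  4  4  5  6  7  4
Maximum dp value is 7.

7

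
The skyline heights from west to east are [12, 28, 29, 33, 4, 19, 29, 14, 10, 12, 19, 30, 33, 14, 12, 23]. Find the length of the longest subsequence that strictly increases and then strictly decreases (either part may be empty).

inc[i] = longest strictly increasing subsequence ending at i; dec[i] = longest strictly decreasing subsequence starting at i:
i:      1  2  3  4  5  6  7  8  9 10 11 12 13 14 15 16
a[i]:  12 28 29 33  4 19 29 14 10 12 19 30 33 14 12 23
inc:    1  2  3  4  1  2  3  2  2  3  4  5  6  4  3  5
dec:    2  4  4  5  1  3  4  2  1  1  3  3  3  2  1  1
Best peak at i=4 (value 33): inc=4, dec=5, length 4+5−1 = 8.

8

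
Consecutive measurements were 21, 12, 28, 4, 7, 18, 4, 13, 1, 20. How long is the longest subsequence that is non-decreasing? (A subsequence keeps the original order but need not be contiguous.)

4

Track the smallest tail for each achievable length (allowing ties):
21 → extends → [21]
12 → replaces 21 → [12]
28 → extends → [12, 28]
4 → replaces 12 → [4, 28]
7 → replaces 28 → [4, 7]
18 → extends → [4, 7, 18]
4 → replaces 7 → [4, 4, 18]
13 → replaces 18 → [4, 4, 13]
1 → replaces 4 → [1, 4, 13]
20 → extends → [1, 4, 13, 20]
Four tails, so the longest non-decreasing subsequence has length 4 (e.g. 4, 7, 18, 20).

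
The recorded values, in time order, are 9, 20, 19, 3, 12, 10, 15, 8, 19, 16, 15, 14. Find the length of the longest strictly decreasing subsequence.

Let dp[i] be the longest strictly decreasing subsequence ending at i:
i:      1  2  3  4  5  6  7  8  9 10 11 12
a[i]:   9 20 19  3 12 10 15  8 19 16 15 14
dp:     1  1  2  3  3  4  3  5  2  3  4  5
Maximum is 5.

5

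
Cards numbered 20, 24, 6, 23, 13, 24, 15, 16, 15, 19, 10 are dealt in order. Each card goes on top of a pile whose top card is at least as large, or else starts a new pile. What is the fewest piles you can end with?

Place each on the leftmost legal pile:
20 → new pile 1 (tops now [20])
24 → new pile 2 (tops now [20, 24])
6 → pile 1 (tops now [6, 24])
23 → pile 2 (tops now [6, 23])
13 → pile 2 (tops now [6, 13])
24 → new pile 3 (tops now [6, 13, 24])
15 → pile 3 (tops now [6, 13, 15])
16 → new pile 4 (tops now [6, 13, 15, 16])
15 → pile 3 (tops now [6, 13, 15, 16])
19 → new pile 5 (tops now [6, 13, 15, 16, 19])
10 → pile 2 (tops now [6, 10, 15, 16, 19])
Five piles.

5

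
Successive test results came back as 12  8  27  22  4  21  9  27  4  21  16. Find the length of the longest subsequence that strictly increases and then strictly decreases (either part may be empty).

6

inc[i] = longest strictly increasing subsequence ending at i; dec[i] = longest strictly decreasing subsequence starting at i:
i:      1  2  3  4  5  6  7  8  9 10 11
a[i]:  12  8 27 22  4 21  9 27  4 21 16
inc:    1  1  2  2  1  2  2  3  1  3  3
dec:    3  2  5  4  1  3  2  3  1  2  1
Best peak at i=3 (value 27): inc=2, dec=5, length 2+5−1 = 6.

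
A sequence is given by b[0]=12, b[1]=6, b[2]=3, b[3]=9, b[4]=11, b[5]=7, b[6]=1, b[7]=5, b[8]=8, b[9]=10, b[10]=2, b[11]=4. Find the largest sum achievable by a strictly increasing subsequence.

31

Let S[i] be the best sum of a strictly increasing subsequence ending at i:
i:      0  1  2  3  4  5  6  7  8  9 10 11
b[i]:  12  6  3  9 11  7  1  5  8 10  2  4
S:     12  6  3 15 26 13  1  8 21 31  3  7
Maximum is 31 (e.g. 6 + 7 + 8 + 10).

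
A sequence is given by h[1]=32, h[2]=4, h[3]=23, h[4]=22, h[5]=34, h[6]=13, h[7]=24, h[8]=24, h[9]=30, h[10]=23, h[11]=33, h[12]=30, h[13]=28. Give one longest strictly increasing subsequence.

4, 23, 24, 30, 33

Patience tails give the LIS length; then backtrack through the dp parents:
32 → extends → [32]
4 → replaces 32 → [4]
23 → extends → [4, 23]
22 → replaces 23 → [4, 22]
34 → extends → [4, 22, 34]
13 → replaces 22 → [4, 13, 34]
24 → replaces 34 → [4, 13, 24]
24 → already a tail → [4, 13, 24]
30 → extends → [4, 13, 24, 30]
23 → replaces 24 → [4, 13, 23, 30]
33 → extends → [4, 13, 23, 30, 33]
30 → already a tail → [4, 13, 23, 30, 33]
28 → replaces 30 → [4, 13, 23, 28, 33]
Length 5; one witness is 4, 23, 24, 30, 33.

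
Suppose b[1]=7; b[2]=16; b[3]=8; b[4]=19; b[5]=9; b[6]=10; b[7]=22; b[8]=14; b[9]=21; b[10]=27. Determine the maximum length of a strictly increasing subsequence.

7

Track the smallest tail for each achievable length (strict):
7 → extends → [7]
16 → extends → [7, 16]
8 → replaces 16 → [7, 8]
19 → extends → [7, 8, 19]
9 → replaces 19 → [7, 8, 9]
10 → extends → [7, 8, 9, 10]
22 → extends → [7, 8, 9, 10, 22]
14 → replaces 22 → [7, 8, 9, 10, 14]
21 → extends → [7, 8, 9, 10, 14, 21]
27 → extends → [7, 8, 9, 10, 14, 21, 27]
Seven tails, so the longest strictly increasing subsequence has length 7 (e.g. 7, 8, 9, 10, 14, 21, 27).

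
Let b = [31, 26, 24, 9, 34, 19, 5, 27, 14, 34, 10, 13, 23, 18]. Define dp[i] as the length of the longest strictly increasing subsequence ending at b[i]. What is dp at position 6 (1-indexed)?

2

dp[i] = 1 + max{dp[j] : j<i, b[j]<b[i]} (or 1 if no such j):
i:      1  2  3  4  5  6  7  8  9 10 11 12 13 14
b[i]:  31 26 24  9 34 19  5 27 14 34 10 13 23 18
dp:     1  1  1  1  2  2  1  3  2  4  2  3  4  4
At index 6 the value is 2.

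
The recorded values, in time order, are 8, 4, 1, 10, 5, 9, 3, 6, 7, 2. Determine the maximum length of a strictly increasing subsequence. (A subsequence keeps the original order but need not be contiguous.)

Track the smallest tail for each achievable length (strict):
8 → extends → [8]
4 → replaces 8 → [4]
1 → replaces 4 → [1]
10 → extends → [1, 10]
5 → replaces 10 → [1, 5]
9 → extends → [1, 5, 9]
3 → replaces 5 → [1, 3, 9]
6 → replaces 9 → [1, 3, 6]
7 → extends → [1, 3, 6, 7]
2 → replaces 3 → [1, 2, 6, 7]
Four tails, so the longest strictly increasing subsequence has length 4 (e.g. 4, 5, 6, 7).

4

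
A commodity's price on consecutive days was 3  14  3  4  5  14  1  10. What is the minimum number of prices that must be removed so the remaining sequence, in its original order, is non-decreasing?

3

Fewest deletions = n − (longest non-decreasing subsequence).
Patience tails:
3 → extends → [3]
14 → extends → [3, 14]
3 → replaces 14 → [3, 3]
4 → extends → [3, 3, 4]
5 → extends → [3, 3, 4, 5]
14 → extends → [3, 3, 4, 5, 14]
1 → replaces 3 → [1, 3, 4, 5, 14]
10 → replaces 14 → [1, 3, 4, 5, 10]
Longest non-decreasing subsequence has length 5, so deletions = 8 − 5 = 3.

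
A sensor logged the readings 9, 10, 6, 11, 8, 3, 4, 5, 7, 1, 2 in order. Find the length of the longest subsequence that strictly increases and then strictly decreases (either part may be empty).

6

inc[i] = longest strictly increasing subsequence ending at i; dec[i] = longest strictly decreasing subsequence starting at i:
i:      1  2  3  4  5  6  7  8  9 10 11
a[i]:   9 10  6 11  8  3  4  5  7  1  2
inc:    1  2  1  3  2  1  2  3  4  1  2
dec:    4  4  3  4  3  2  2  2  2  1  1
Best peak at i=4 (value 11): inc=3, dec=4, length 3+4−1 = 6.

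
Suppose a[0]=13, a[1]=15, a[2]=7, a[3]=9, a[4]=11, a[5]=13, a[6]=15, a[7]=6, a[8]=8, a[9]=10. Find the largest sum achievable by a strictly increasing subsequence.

Let S[i] be the best sum of a strictly increasing subsequence ending at i:
i:      0  1  2  3  4  5  6  7  8  9
a[i]:  13 15  7  9 11 13 15  6  8 10
S:     13 28  7 16 27 40 55  6 15 26
Maximum is 55 (e.g. 7 + 9 + 11 + 13 + 15).

55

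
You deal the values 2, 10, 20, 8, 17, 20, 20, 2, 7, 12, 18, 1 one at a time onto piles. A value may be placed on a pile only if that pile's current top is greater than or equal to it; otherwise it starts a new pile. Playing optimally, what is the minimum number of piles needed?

Place each on the leftmost legal pile:
2 → new pile 1 (tops now [2])
10 → new pile 2 (tops now [2, 10])
20 → new pile 3 (tops now [2, 10, 20])
8 → pile 2 (tops now [2, 8, 20])
17 → pile 3 (tops now [2, 8, 17])
20 → new pile 4 (tops now [2, 8, 17, 20])
20 → pile 4 (tops now [2, 8, 17, 20])
2 → pile 1 (tops now [2, 8, 17, 20])
7 → pile 2 (tops now [2, 7, 17, 20])
12 → pile 3 (tops now [2, 7, 12, 20])
18 → pile 4 (tops now [2, 7, 12, 18])
1 → pile 1 (tops now [1, 7, 12, 18])
Four piles.

4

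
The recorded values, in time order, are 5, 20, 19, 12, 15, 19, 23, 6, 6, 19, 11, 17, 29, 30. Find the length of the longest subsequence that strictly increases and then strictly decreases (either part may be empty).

7

inc[i] = longest strictly increasing subsequence ending at i; dec[i] = longest strictly decreasing subsequence starting at i:
i:      1  2  3  4  5  6  7  8  9 10 11 12 13 14
a[i]:   5 20 19 12 15 19 23  6  6 19 11 17 29 30
inc:    1  2  2  2  3  4  5  2  2  4  3  4  6  7
dec:    1  4  3  2  2  2  3  1  1  2  1  1  1  1
Best peak at i=7 (value 23): inc=5, dec=3, length 5+3−1 = 7.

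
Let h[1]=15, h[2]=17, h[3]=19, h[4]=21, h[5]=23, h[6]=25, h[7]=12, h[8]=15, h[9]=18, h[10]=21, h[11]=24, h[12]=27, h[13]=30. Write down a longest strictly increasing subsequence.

Patience tails give the LIS length; then backtrack through the dp parents:
15 → extends → [15]
17 → extends → [15, 17]
19 → extends → [15, 17, 19]
21 → extends → [15, 17, 19, 21]
23 → extends → [15, 17, 19, 21, 23]
25 → extends → [15, 17, 19, 21, 23, 25]
12 → replaces 15 → [12, 17, 19, 21, 23, 25]
15 → replaces 17 → [12, 15, 19, 21, 23, 25]
18 → replaces 19 → [12, 15, 18, 21, 23, 25]
21 → already a tail → [12, 15, 18, 21, 23, 25]
24 → replaces 25 → [12, 15, 18, 21, 23, 24]
27 → extends → [12, 15, 18, 21, 23, 24, 27]
30 → extends → [12, 15, 18, 21, 23, 24, 27, 30]
Length 8; one witness is 15, 17, 19, 21, 23, 25, 27, 30.

15, 17, 19, 21, 23, 25, 27, 30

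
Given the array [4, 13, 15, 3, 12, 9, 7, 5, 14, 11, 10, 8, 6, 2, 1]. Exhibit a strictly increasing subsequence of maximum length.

4, 13, 15

Patience tails give the LIS length; then backtrack through the dp parents:
4 → extends → [4]
13 → extends → [4, 13]
15 → extends → [4, 13, 15]
3 → replaces 4 → [3, 13, 15]
12 → replaces 13 → [3, 12, 15]
9 → replaces 12 → [3, 9, 15]
7 → replaces 9 → [3, 7, 15]
5 → replaces 7 → [3, 5, 15]
14 → replaces 15 → [3, 5, 14]
11 → replaces 14 → [3, 5, 11]
10 → replaces 11 → [3, 5, 10]
8 → replaces 10 → [3, 5, 8]
6 → replaces 8 → [3, 5, 6]
2 → replaces 3 → [2, 5, 6]
1 → replaces 2 → [1, 5, 6]
Length 3; one witness is 4, 13, 15.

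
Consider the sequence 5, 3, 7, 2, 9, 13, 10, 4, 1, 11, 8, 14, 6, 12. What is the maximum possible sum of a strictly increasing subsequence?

Let S[i] be the best sum of a strictly increasing subsequence ending at i:
i:      1  2  3  4  5  6  7  8  9 10 11 12 13 14
a[i]:   5  3  7  2  9 13 10  4  1 11  8 14  6 12
S:      5  3 12  2 21 34 31  7  1 42 20 56 13 54
Maximum is 56 (e.g. 5 + 7 + 9 + 10 + 11 + 14).

56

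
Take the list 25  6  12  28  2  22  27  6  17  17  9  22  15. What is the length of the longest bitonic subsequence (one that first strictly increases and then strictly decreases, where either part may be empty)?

inc[i] = longest strictly increasing subsequence ending at i; dec[i] = longest strictly decreasing subsequence starting at i:
i:      1  2  3  4  5  6  7  8  9 10 11 12 13
a[i]:  25  6 12 28  2 22 27  6 17 17  9 22 15
inc:    1  1  2  3  1  3  4  2  3  3  3  4  4
dec:    4  2  2  4  1  3  3  1  2  2  1  2  1
Best peak at i=4 (value 28): inc=3, dec=4, length 3+4−1 = 6.

6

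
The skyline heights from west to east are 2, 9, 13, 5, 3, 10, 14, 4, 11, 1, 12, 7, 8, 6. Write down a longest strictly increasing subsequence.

Patience tails give the LIS length; then backtrack through the dp parents:
2 → extends → [2]
9 → extends → [2, 9]
13 → extends → [2, 9, 13]
5 → replaces 9 → [2, 5, 13]
3 → replaces 5 → [2, 3, 13]
10 → replaces 13 → [2, 3, 10]
14 → extends → [2, 3, 10, 14]
4 → replaces 10 → [2, 3, 4, 14]
11 → replaces 14 → [2, 3, 4, 11]
1 → replaces 2 → [1, 3, 4, 11]
12 → extends → [1, 3, 4, 11, 12]
7 → replaces 11 → [1, 3, 4, 7, 12]
8 → replaces 12 → [1, 3, 4, 7, 8]
6 → replaces 7 → [1, 3, 4, 6, 8]
Length 5; one witness is 2, 9, 10, 11, 12.

2, 9, 10, 11, 12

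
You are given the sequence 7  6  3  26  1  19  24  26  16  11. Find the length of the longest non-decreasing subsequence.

Track the smallest tail for each achievable length (allowing ties):
7 → extends → [7]
6 → replaces 7 → [6]
3 → replaces 6 → [3]
26 → extends → [3, 26]
1 → replaces 3 → [1, 26]
19 → replaces 26 → [1, 19]
24 → extends → [1, 19, 24]
26 → extends → [1, 19, 24, 26]
16 → replaces 19 → [1, 16, 24, 26]
11 → replaces 16 → [1, 11, 24, 26]
Four tails, so the longest non-decreasing subsequence has length 4 (e.g. 7, 19, 24, 26).

4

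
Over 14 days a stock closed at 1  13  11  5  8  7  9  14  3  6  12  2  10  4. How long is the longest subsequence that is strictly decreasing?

Negate each value so 'decreasing' becomes 'increasing', then run patience tails on the negated sequence:
-1 → extends → [-1]
-13 → replaces -1 → [-13]
-11 → extends → [-13, -11]
-5 → extends → [-13, -11, -5]
-8 → replaces -5 → [-13, -11, -8]
-7 → extends → [-13, -11, -8, -7]
-9 → replaces -8 → [-13, -11, -9, -7]
-14 → replaces -13 → [-14, -11, -9, -7]
-3 → extends → [-14, -11, -9, -7, -3]
-6 → replaces -3 → [-14, -11, -9, -7, -6]
-12 → replaces -11 → [-14, -12, -9, -7, -6]
-2 → extends → [-14, -12, -9, -7, -6, -2]
-10 → replaces -9 → [-14, -12, -10, -7, -6, -2]
-4 → replaces -2 → [-14, -12, -10, -7, -6, -4]
Six tails, so the longest strictly decreasing subsequence of the original has length 6.

6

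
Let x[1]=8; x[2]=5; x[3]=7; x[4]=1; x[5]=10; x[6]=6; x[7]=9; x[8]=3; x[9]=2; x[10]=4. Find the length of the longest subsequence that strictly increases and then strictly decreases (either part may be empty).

inc[i] = longest strictly increasing subsequence ending at i; dec[i] = longest strictly decreasing subsequence starting at i:
i:      1  2  3  4  5  6  7  8  9 10
x[i]:   8  5  7  1 10  6  9  3  2  4
inc:    1  1  2  1  3  2  3  2  2  3
dec:    5  3  4  1  4  3  3  2  1  1
Best peak at i=5 (value 10): inc=3, dec=4, length 3+4−1 = 6.

6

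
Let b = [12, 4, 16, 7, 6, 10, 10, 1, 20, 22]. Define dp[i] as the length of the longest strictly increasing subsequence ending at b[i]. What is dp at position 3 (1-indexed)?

2

dp[i] = 1 + max{dp[j] : j<i, b[j]<b[i]} (or 1 if no such j):
i:      1  2  3  4  5  6  7  8  9 10
b[i]:  12  4 16  7  6 10 10  1 20 22
dp:     1  1  2  2  2  3  3  1  4  5
At index 3 the value is 2.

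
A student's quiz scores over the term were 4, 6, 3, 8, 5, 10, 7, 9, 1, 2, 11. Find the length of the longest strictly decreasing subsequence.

Let dp[i] be the longest strictly decreasing subsequence ending at i:
i:      1  2  3  4  5  6  7  8  9 10 11
a[i]:   4  6  3  8  5 10  7  9  1  2 11
dp:     1  1  2  1  2  1  2  2  3  3  1
Maximum is 3.

3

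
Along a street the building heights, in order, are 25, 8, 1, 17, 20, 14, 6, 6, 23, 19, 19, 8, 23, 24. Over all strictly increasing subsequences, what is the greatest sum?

Let S[i] be the best sum of a strictly increasing subsequence ending at i:
i:      1  2  3  4  5  6  7  8  9 10 11 12 13 14
a[i]:  25  8  1 17 20 14  6  6 23 19 19  8 23 24
S:     25  8  1 25 45 22  7  7 68 44 44 15 68 92
Maximum is 92 (e.g. 8 + 17 + 20 + 23 + 24).

92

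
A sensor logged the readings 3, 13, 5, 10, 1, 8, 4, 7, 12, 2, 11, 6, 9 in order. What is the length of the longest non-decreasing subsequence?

4

Track the smallest tail for each achievable length (allowing ties):
3 → extends → [3]
13 → extends → [3, 13]
5 → replaces 13 → [3, 5]
10 → extends → [3, 5, 10]
1 → replaces 3 → [1, 5, 10]
8 → replaces 10 → [1, 5, 8]
4 → replaces 5 → [1, 4, 8]
7 → replaces 8 → [1, 4, 7]
12 → extends → [1, 4, 7, 12]
2 → replaces 4 → [1, 2, 7, 12]
11 → replaces 12 → [1, 2, 7, 11]
6 → replaces 7 → [1, 2, 6, 11]
9 → replaces 11 → [1, 2, 6, 9]
Four tails, so the longest non-decreasing subsequence has length 4 (e.g. 3, 5, 10, 12).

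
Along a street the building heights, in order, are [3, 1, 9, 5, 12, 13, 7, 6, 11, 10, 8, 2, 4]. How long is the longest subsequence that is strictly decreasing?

5

Negate each value so 'decreasing' becomes 'increasing', then run patience tails on the negated sequence:
-3 → extends → [-3]
-1 → extends → [-3, -1]
-9 → replaces -3 → [-9, -1]
-5 → replaces -1 → [-9, -5]
-12 → replaces -9 → [-12, -5]
-13 → replaces -12 → [-13, -5]
-7 → replaces -5 → [-13, -7]
-6 → extends → [-13, -7, -6]
-11 → replaces -7 → [-13, -11, -6]
-10 → replaces -6 → [-13, -11, -10]
-8 → extends → [-13, -11, -10, -8]
-2 → extends → [-13, -11, -10, -8, -2]
-4 → replaces -2 → [-13, -11, -10, -8, -4]
Five tails, so the longest strictly decreasing subsequence of the original has length 5.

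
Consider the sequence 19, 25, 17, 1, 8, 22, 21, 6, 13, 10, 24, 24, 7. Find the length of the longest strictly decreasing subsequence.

6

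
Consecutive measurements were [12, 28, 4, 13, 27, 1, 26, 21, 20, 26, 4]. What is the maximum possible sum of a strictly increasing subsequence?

Let S[i] be the best sum of a strictly increasing subsequence ending at i:
i:      1  2  3  4  5  6  7  8  9 10 11
a[i]:  12 28  4 13 27  1 26 21 20 26  4
S:     12 40  4 25 52  1 51 46 45 72  5
Maximum is 72 (e.g. 12 + 13 + 21 + 26).

72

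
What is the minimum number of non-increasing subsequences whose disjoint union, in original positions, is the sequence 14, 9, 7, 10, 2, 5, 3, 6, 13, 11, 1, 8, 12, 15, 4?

Place each on the leftmost legal pile:
14 → new pile 1 (tops now [14])
9 → pile 1 (tops now [9])
7 → pile 1 (tops now [7])
10 → new pile 2 (tops now [7, 10])
2 → pile 1 (tops now [2, 10])
5 → pile 2 (tops now [2, 5])
3 → pile 2 (tops now [2, 3])
6 → new pile 3 (tops now [2, 3, 6])
13 → new pile 4 (tops now [2, 3, 6, 13])
11 → pile 4 (tops now [2, 3, 6, 11])
1 → pile 1 (tops now [1, 3, 6, 11])
8 → pile 4 (tops now [1, 3, 6, 8])
12 → new pile 5 (tops now [1, 3, 6, 8, 12])
15 → new pile 6 (tops now [1, 3, 6, 8, 12, 15])
4 → pile 3 (tops now [1, 3, 4, 8, 12, 15])
Six piles.

6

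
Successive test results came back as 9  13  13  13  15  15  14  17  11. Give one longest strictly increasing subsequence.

Patience tails give the LIS length; then backtrack through the dp parents:
9 → extends → [9]
13 → extends → [9, 13]
13 → already a tail → [9, 13]
13 → already a tail → [9, 13]
15 → extends → [9, 13, 15]
15 → already a tail → [9, 13, 15]
14 → replaces 15 → [9, 13, 14]
17 → extends → [9, 13, 14, 17]
11 → replaces 13 → [9, 11, 14, 17]
Length 4; one witness is 9, 13, 15, 17.

9, 13, 15, 17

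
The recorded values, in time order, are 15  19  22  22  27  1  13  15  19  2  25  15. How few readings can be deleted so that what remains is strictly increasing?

7

Fewest deletions = n − (longest strictly increasing subsequence).
Patience tails:
15 → extends → [15]
19 → extends → [15, 19]
22 → extends → [15, 19, 22]
22 → already a tail → [15, 19, 22]
27 → extends → [15, 19, 22, 27]
1 → replaces 15 → [1, 19, 22, 27]
13 → replaces 19 → [1, 13, 22, 27]
15 → replaces 22 → [1, 13, 15, 27]
19 → replaces 27 → [1, 13, 15, 19]
2 → replaces 13 → [1, 2, 15, 19]
25 → extends → [1, 2, 15, 19, 25]
15 → already a tail → [1, 2, 15, 19, 25]
Longest strictly increasing subsequence has length 5, so deletions = 12 − 5 = 7.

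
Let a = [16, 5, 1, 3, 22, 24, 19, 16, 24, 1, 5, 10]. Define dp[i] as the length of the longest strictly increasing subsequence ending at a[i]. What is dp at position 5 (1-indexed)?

dp[i] = 1 + max{dp[j] : j<i, a[j]<a[i]} (or 1 if no such j):
i:      1  2  3  4  5  6  7  8  9 10 11 12
a[i]:  16  5  1  3 22 24 19 16 24  1  5 10
dp:     1  1  1  2  3  4  3  3  4  1  3  4
At index 5 the value is 3.

3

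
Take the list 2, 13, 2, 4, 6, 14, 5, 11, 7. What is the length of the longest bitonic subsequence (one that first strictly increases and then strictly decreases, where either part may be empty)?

inc[i] = longest strictly increasing subsequence ending at i; dec[i] = longest strictly decreasing subsequence starting at i:
i:      1  2  3  4  5  6  7  8  9
a[i]:   2 13  2  4  6 14  5 11  7
inc:    1  2  1  2  3  4  3  4  4
dec:    1  3  1  1  2  3  1  2  1
Best peak at i=6 (value 14): inc=4, dec=3, length 4+3−1 = 6.

6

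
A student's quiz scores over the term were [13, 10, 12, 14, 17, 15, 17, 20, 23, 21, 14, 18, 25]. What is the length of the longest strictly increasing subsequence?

8

Track the smallest tail for each achievable length (strict):
13 → extends → [13]
10 → replaces 13 → [10]
12 → extends → [10, 12]
14 → extends → [10, 12, 14]
17 → extends → [10, 12, 14, 17]
15 → replaces 17 → [10, 12, 14, 15]
17 → extends → [10, 12, 14, 15, 17]
20 → extends → [10, 12, 14, 15, 17, 20]
23 → extends → [10, 12, 14, 15, 17, 20, 23]
21 → replaces 23 → [10, 12, 14, 15, 17, 20, 21]
14 → already a tail → [10, 12, 14, 15, 17, 20, 21]
18 → replaces 20 → [10, 12, 14, 15, 17, 18, 21]
25 → extends → [10, 12, 14, 15, 17, 18, 21, 25]
Eight tails, so the longest strictly increasing subsequence has length 8 (e.g. 10, 12, 14, 15, 17, 20, 23, 25).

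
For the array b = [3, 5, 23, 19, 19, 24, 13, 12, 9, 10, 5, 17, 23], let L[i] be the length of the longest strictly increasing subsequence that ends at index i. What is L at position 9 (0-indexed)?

4

dp[i] = 1 + max{dp[j] : j<i, b[j]<b[i]} (or 1 if no such j):
i:      0  1  2  3  4  5  6  7  8  9 10 11 12
b[i]:   3  5 23 19 19 24 13 12  9 10  5 17 23
dp:     1  2  3  3  3  4  3  3  3  4  2  5  6
At index 9 the value is 4.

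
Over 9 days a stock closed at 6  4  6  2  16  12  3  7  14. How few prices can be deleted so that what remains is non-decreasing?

Fewest deletions = n − (longest non-decreasing subsequence).
Patience tails:
6 → extends → [6]
4 → replaces 6 → [4]
6 → extends → [4, 6]
2 → replaces 4 → [2, 6]
16 → extends → [2, 6, 16]
12 → replaces 16 → [2, 6, 12]
3 → replaces 6 → [2, 3, 12]
7 → replaces 12 → [2, 3, 7]
14 → extends → [2, 3, 7, 14]
Longest non-decreasing subsequence has length 4, so deletions = 9 − 4 = 5.

5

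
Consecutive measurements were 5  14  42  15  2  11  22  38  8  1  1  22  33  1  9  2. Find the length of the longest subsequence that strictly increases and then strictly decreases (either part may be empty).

inc[i] = longest strictly increasing subsequence ending at i; dec[i] = longest strictly decreasing subsequence starting at i:
i:      1  2  3  4  5  6  7  8  9 10 11 12 13 14 15 16
a[i]:   5 14 42 15  2 11 22 38  8  1  1 22 33  1  9  2
inc:    1  2  3  3  1  2  4  5  2  1  1  4  5  1  3  2
dec:    3  4  5  4  2  3  3  4  2  1  1  3  3  1  2  1
Best peak at i=8 (value 38): inc=5, dec=4, length 5+4−1 = 8.

8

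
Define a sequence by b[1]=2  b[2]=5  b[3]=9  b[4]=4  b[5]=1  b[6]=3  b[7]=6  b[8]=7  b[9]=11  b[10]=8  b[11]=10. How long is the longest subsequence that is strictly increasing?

Let dp[i] be the length of the longest such subsequence ending at index i:
i:      1  2  3  4  5  6  7  8  9 10 11
b[i]:   2  5  9  4  1  3  6  7 11  8 10
dp:     1  2  3  2  1  2  3  4  5  5  6
Maximum dp value is 6.

6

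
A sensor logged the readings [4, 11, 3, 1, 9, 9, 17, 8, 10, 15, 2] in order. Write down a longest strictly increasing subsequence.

4, 9, 10, 15

Patience tails give the LIS length; then backtrack through the dp parents:
4 → extends → [4]
11 → extends → [4, 11]
3 → replaces 4 → [3, 11]
1 → replaces 3 → [1, 11]
9 → replaces 11 → [1, 9]
9 → already a tail → [1, 9]
17 → extends → [1, 9, 17]
8 → replaces 9 → [1, 8, 17]
10 → replaces 17 → [1, 8, 10]
15 → extends → [1, 8, 10, 15]
2 → replaces 8 → [1, 2, 10, 15]
Length 4; one witness is 4, 9, 10, 15.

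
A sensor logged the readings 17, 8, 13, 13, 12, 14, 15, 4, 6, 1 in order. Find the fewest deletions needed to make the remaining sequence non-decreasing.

5

Fewest deletions = n − (longest non-decreasing subsequence).
Patience tails:
17 → extends → [17]
8 → replaces 17 → [8]
13 → extends → [8, 13]
13 → extends → [8, 13, 13]
12 → replaces 13 → [8, 12, 13]
14 → extends → [8, 12, 13, 14]
15 → extends → [8, 12, 13, 14, 15]
4 → replaces 8 → [4, 12, 13, 14, 15]
6 → replaces 12 → [4, 6, 13, 14, 15]
1 → replaces 4 → [1, 6, 13, 14, 15]
Longest non-decreasing subsequence has length 5, so deletions = 10 − 5 = 5.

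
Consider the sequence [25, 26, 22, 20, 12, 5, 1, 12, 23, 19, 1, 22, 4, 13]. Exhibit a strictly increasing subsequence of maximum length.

Patience tails give the LIS length; then backtrack through the dp parents:
25 → extends → [25]
26 → extends → [25, 26]
22 → replaces 25 → [22, 26]
20 → replaces 22 → [20, 26]
12 → replaces 20 → [12, 26]
5 → replaces 12 → [5, 26]
1 → replaces 5 → [1, 26]
12 → replaces 26 → [1, 12]
23 → extends → [1, 12, 23]
19 → replaces 23 → [1, 12, 19]
1 → already a tail → [1, 12, 19]
22 → extends → [1, 12, 19, 22]
4 → replaces 12 → [1, 4, 19, 22]
13 → replaces 19 → [1, 4, 13, 22]
Length 4; one witness is 5, 12, 19, 22.

5, 12, 19, 22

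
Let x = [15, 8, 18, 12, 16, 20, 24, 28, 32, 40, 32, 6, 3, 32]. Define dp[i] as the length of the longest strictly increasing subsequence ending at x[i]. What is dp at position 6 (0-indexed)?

dp[i] = 1 + max{dp[j] : j<i, x[j]<x[i]} (or 1 if no such j):
i:      0  1  2  3  4  5  6  7  8  9 10 11 12 13
x[i]:  15  8 18 12 16 20 24 28 32 40 32  6  3 32
dp:     1  1  2  2  3  4  5  6  7  8  7  1  1  7
At index 6 the value is 5.

5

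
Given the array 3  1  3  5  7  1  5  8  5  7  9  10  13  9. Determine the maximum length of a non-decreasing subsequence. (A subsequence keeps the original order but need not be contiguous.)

9

Let dp[i] be the length of the longest such subsequence ending at index i:
i:      1  2  3  4  5  6  7  8  9 10 11 12 13 14
a[i]:   3  1  3  5  7  1  5  8  5  7  9 10 13  9
dp:     1  1  2  3  4  2  4  5  5  6  7  8  9  8
Maximum dp value is 9.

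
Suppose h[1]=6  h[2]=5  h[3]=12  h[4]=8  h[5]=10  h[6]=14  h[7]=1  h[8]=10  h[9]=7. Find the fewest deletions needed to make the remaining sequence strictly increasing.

5

Fewest deletions = n − (longest strictly increasing subsequence).
Patience tails:
6 → extends → [6]
5 → replaces 6 → [5]
12 → extends → [5, 12]
8 → replaces 12 → [5, 8]
10 → extends → [5, 8, 10]
14 → extends → [5, 8, 10, 14]
1 → replaces 5 → [1, 8, 10, 14]
10 → already a tail → [1, 8, 10, 14]
7 → replaces 8 → [1, 7, 10, 14]
Longest strictly increasing subsequence has length 4, so deletions = 9 − 4 = 5.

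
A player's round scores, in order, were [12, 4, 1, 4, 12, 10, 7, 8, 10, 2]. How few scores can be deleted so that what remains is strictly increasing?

Fewest deletions = n − (longest strictly increasing subsequence).
Patience tails:
12 → extends → [12]
4 → replaces 12 → [4]
1 → replaces 4 → [1]
4 → extends → [1, 4]
12 → extends → [1, 4, 12]
10 → replaces 12 → [1, 4, 10]
7 → replaces 10 → [1, 4, 7]
8 → extends → [1, 4, 7, 8]
10 → extends → [1, 4, 7, 8, 10]
2 → replaces 4 → [1, 2, 7, 8, 10]
Longest strictly increasing subsequence has length 5, so deletions = 10 − 5 = 5.

5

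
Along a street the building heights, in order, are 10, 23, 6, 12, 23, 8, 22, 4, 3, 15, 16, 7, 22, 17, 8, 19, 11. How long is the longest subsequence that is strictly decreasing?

5

Let dp[i] be the longest strictly decreasing subsequence ending at i:
i:      1  2  3  4  5  6  7  8  9 10 11 12 13 14 15 16 17
a[i]:  10 23  6 12 23  8 22  4  3 15 16  7 22 17  8 19 11
dp:     1  1  2  2  1  3  2  4  5  3  3  4  2  3  4  3  4
Maximum is 5.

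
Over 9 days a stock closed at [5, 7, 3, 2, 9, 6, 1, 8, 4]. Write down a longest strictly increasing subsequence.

5, 7, 9

Patience tails give the LIS length; then backtrack through the dp parents:
5 → extends → [5]
7 → extends → [5, 7]
3 → replaces 5 → [3, 7]
2 → replaces 3 → [2, 7]
9 → extends → [2, 7, 9]
6 → replaces 7 → [2, 6, 9]
1 → replaces 2 → [1, 6, 9]
8 → replaces 9 → [1, 6, 8]
4 → replaces 6 → [1, 4, 8]
Length 3; one witness is 5, 7, 9.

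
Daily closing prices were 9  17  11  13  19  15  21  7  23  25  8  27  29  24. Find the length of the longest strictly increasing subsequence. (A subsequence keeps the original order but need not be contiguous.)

9

Track the smallest tail for each achievable length (strict):
9 → extends → [9]
17 → extends → [9, 17]
11 → replaces 17 → [9, 11]
13 → extends → [9, 11, 13]
19 → extends → [9, 11, 13, 19]
15 → replaces 19 → [9, 11, 13, 15]
21 → extends → [9, 11, 13, 15, 21]
7 → replaces 9 → [7, 11, 13, 15, 21]
23 → extends → [7, 11, 13, 15, 21, 23]
25 → extends → [7, 11, 13, 15, 21, 23, 25]
8 → replaces 11 → [7, 8, 13, 15, 21, 23, 25]
27 → extends → [7, 8, 13, 15, 21, 23, 25, 27]
29 → extends → [7, 8, 13, 15, 21, 23, 25, 27, 29]
24 → replaces 25 → [7, 8, 13, 15, 21, 23, 24, 27, 29]
Nine tails, so the longest strictly increasing subsequence has length 9 (e.g. 9, 11, 13, 19, 21, 23, 25, 27, 29).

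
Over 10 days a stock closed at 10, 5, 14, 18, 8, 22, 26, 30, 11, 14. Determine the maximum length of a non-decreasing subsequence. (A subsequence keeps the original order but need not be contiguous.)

Let dp[i] be the length of the longest such subsequence ending at index i:
i:      1  2  3  4  5  6  7  8  9 10
a[i]:  10  5 14 18  8 22 26 30 11 14
dp:     1  1  2  3  2  4  5  6  3  4
Maximum dp value is 6.

6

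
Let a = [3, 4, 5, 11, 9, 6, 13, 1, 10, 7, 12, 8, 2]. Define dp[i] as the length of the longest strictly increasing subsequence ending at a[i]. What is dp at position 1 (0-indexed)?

2

dp[i] = 1 + max{dp[j] : j<i, a[j]<a[i]} (or 1 if no such j):
i:      0  1  2  3  4  5  6  7  8  9 10 11 12
a[i]:   3  4  5 11  9  6 13  1 10  7 12  8  2
dp:     1  2  3  4  4  4  5  1  5  5  6  6  2
At index 1 the value is 2.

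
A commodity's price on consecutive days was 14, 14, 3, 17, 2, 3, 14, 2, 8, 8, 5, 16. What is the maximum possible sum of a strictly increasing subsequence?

Let S[i] be the best sum of a strictly increasing subsequence ending at i:
i:      1  2  3  4  5  6  7  8  9 10 11 12
a[i]:  14 14  3 17  2  3 14  2  8  8  5 16
S:     14 14  3 31  2  5 19  2 13 13 10 35
Maximum is 35 (e.g. 2 + 3 + 14 + 16).

35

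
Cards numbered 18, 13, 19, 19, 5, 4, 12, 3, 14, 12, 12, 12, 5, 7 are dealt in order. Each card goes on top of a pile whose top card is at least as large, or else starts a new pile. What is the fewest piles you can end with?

Place each on the leftmost legal pile:
18 → new pile 1 (tops now [18])
13 → pile 1 (tops now [13])
19 → new pile 2 (tops now [13, 19])
19 → pile 2 (tops now [13, 19])
5 → pile 1 (tops now [5, 19])
4 → pile 1 (tops now [4, 19])
12 → pile 2 (tops now [4, 12])
3 → pile 1 (tops now [3, 12])
14 → new pile 3 (tops now [3, 12, 14])
12 → pile 2 (tops now [3, 12, 14])
12 → pile 2 (tops now [3, 12, 14])
12 → pile 2 (tops now [3, 12, 14])
5 → pile 2 (tops now [3, 5, 14])
7 → pile 3 (tops now [3, 5, 7])
Three piles.

3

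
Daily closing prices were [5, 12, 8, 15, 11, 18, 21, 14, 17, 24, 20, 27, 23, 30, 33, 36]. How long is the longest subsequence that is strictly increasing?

10

Let dp[i] be the length of the longest such subsequence ending at index i:
i:      1  2  3  4  5  6  7  8  9 10 11 12 13 14 15 16
a[i]:   5 12  8 15 11 18 21 14 17 24 20 27 23 30 33 36
dp:     1  2  2  3  3  4  5  4  5  6  6  7  7  8  9 10
Maximum dp value is 10.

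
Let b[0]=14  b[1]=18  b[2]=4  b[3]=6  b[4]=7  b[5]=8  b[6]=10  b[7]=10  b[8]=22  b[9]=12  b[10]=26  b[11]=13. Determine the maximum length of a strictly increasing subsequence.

7

Track the smallest tail for each achievable length (strict):
14 → extends → [14]
18 → extends → [14, 18]
4 → replaces 14 → [4, 18]
6 → replaces 18 → [4, 6]
7 → extends → [4, 6, 7]
8 → extends → [4, 6, 7, 8]
10 → extends → [4, 6, 7, 8, 10]
10 → already a tail → [4, 6, 7, 8, 10]
22 → extends → [4, 6, 7, 8, 10, 22]
12 → replaces 22 → [4, 6, 7, 8, 10, 12]
26 → extends → [4, 6, 7, 8, 10, 12, 26]
13 → replaces 26 → [4, 6, 7, 8, 10, 12, 13]
Seven tails, so the longest strictly increasing subsequence has length 7 (e.g. 4, 6, 7, 8, 10, 22, 26).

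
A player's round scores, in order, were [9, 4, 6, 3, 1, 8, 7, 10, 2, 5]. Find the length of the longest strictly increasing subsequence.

Track the smallest tail for each achievable length (strict):
9 → extends → [9]
4 → replaces 9 → [4]
6 → extends → [4, 6]
3 → replaces 4 → [3, 6]
1 → replaces 3 → [1, 6]
8 → extends → [1, 6, 8]
7 → replaces 8 → [1, 6, 7]
10 → extends → [1, 6, 7, 10]
2 → replaces 6 → [1, 2, 7, 10]
5 → replaces 7 → [1, 2, 5, 10]
Four tails, so the longest strictly increasing subsequence has length 4 (e.g. 4, 6, 8, 10).

4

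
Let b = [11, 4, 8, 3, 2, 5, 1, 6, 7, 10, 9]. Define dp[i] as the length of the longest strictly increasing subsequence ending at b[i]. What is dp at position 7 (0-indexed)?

dp[i] = 1 + max{dp[j] : j<i, b[j]<b[i]} (or 1 if no such j):
i:      0  1  2  3  4  5  6  7  8  9 10
b[i]:  11  4  8  3  2  5  1  6  7 10  9
dp:     1  1  2  1  1  2  1  3  4  5  5
At index 7 the value is 3.

3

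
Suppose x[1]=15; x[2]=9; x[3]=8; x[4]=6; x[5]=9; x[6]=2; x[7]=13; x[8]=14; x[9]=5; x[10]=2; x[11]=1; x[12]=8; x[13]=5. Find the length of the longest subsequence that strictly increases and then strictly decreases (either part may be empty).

inc[i] = longest strictly increasing subsequence ending at i; dec[i] = longest strictly decreasing subsequence starting at i:
i:      1  2  3  4  5  6  7  8  9 10 11 12 13
x[i]:  15  9  8  6  9  2 13 14  5  2  1  8  5
inc:    1  1  1  1  2  1  3  4  2  1  1  3  2
dec:    7  6  5  4  4  2  4  4  3  2  1  2  1
Best peak at i=1 (value 15): inc=1, dec=7, length 1+7−1 = 7.

7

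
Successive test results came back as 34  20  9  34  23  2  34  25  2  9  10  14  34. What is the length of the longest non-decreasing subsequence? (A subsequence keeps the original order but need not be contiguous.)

6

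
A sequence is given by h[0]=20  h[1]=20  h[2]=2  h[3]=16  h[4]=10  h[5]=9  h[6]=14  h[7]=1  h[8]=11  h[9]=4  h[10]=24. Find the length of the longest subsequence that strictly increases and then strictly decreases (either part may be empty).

inc[i] = longest strictly increasing subsequence ending at i; dec[i] = longest strictly decreasing subsequence starting at i:
i:      0  1  2  3  4  5  6  7  8  9 10
h[i]:  20 20  2 16 10  9 14  1 11  4 24
inc:    1  1  1  2  2  2  3  1  3  2  4
dec:    5  5  2  4  3  2  3  1  2  1  1
Best peak at i=0 (value 20): inc=1, dec=5, length 1+5−1 = 5.

5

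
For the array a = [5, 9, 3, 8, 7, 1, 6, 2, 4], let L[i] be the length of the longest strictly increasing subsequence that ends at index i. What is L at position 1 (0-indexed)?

dp[i] = 1 + max{dp[j] : j<i, a[j]<a[i]} (or 1 if no such j):
i:     0 1 2 3 4 5 6 7 8
a[i]:  5 9 3 8 7 1 6 2 4
dp:    1 2 1 2 2 1 2 2 3
At index 1 the value is 2.

2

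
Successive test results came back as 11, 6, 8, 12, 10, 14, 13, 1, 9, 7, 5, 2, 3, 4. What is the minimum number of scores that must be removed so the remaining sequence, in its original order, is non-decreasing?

Fewest deletions = n − (longest non-decreasing subsequence).
Patience tails:
11 → extends → [11]
6 → replaces 11 → [6]
8 → extends → [6, 8]
12 → extends → [6, 8, 12]
10 → replaces 12 → [6, 8, 10]
14 → extends → [6, 8, 10, 14]
13 → replaces 14 → [6, 8, 10, 13]
1 → replaces 6 → [1, 8, 10, 13]
9 → replaces 10 → [1, 8, 9, 13]
7 → replaces 8 → [1, 7, 9, 13]
5 → replaces 7 → [1, 5, 9, 13]
2 → replaces 5 → [1, 2, 9, 13]
3 → replaces 9 → [1, 2, 3, 13]
4 → replaces 13 → [1, 2, 3, 4]
Longest non-decreasing subsequence has length 4, so deletions = 14 − 4 = 10.

10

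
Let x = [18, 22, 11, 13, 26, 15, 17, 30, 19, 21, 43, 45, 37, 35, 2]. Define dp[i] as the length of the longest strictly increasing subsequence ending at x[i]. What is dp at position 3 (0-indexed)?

2

dp[i] = 1 + max{dp[j] : j<i, x[j]<x[i]} (or 1 if no such j):
i:      0  1  2  3  4  5  6  7  8  9 10 11 12 13 14
x[i]:  18 22 11 13 26 15 17 30 19 21 43 45 37 35  2
dp:     1  2  1  2  3  3  4  5  5  6  7  8  7  7  1
At index 3 the value is 2.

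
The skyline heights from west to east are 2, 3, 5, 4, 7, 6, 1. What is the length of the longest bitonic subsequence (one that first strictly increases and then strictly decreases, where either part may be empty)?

6

inc[i] = longest strictly increasing subsequence ending at i; dec[i] = longest strictly decreasing subsequence starting at i:
i:     1 2 3 4 5 6 7
a[i]:  2 3 5 4 7 6 1
inc:   1 2 3 3 4 4 1
dec:   2 2 3 2 3 2 1
Best peak at i=5 (value 7): inc=4, dec=3, length 4+3−1 = 6.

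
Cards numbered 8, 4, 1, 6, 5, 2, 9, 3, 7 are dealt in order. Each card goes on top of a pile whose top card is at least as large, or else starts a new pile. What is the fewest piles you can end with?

4

Place each on the leftmost legal pile:
8 → new pile 1 (tops now [8])
4 → pile 1 (tops now [4])
1 → pile 1 (tops now [1])
6 → new pile 2 (tops now [1, 6])
5 → pile 2 (tops now [1, 5])
2 → pile 2 (tops now [1, 2])
9 → new pile 3 (tops now [1, 2, 9])
3 → pile 3 (tops now [1, 2, 3])
7 → new pile 4 (tops now [1, 2, 3, 7])
Four piles.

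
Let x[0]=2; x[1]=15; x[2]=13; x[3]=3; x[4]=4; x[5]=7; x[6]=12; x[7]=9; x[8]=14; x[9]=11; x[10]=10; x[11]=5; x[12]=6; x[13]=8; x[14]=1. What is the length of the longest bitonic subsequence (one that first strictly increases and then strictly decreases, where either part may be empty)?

10

inc[i] = longest strictly increasing subsequence ending at i; dec[i] = longest strictly decreasing subsequence starting at i:
i:      0  1  2  3  4  5  6  7  8  9 10 11 12 13 14
x[i]:   2 15 13  3  4  7 12  9 14 11 10  5  6  8  1
inc:    1  2  2  2  3  4  5  5  6  6  6  4  5  6  1
dec:    2  7  6  2  2  3  5  3  5  4  3  2  2  2  1
Best peak at i=8 (value 14): inc=6, dec=5, length 6+5−1 = 10.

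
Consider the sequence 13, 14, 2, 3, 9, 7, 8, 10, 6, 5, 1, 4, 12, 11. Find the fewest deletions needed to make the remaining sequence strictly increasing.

8

Fewest deletions = n − (longest strictly increasing subsequence).
Patience tails:
13 → extends → [13]
14 → extends → [13, 14]
2 → replaces 13 → [2, 14]
3 → replaces 14 → [2, 3]
9 → extends → [2, 3, 9]
7 → replaces 9 → [2, 3, 7]
8 → extends → [2, 3, 7, 8]
10 → extends → [2, 3, 7, 8, 10]
6 → replaces 7 → [2, 3, 6, 8, 10]
5 → replaces 6 → [2, 3, 5, 8, 10]
1 → replaces 2 → [1, 3, 5, 8, 10]
4 → replaces 5 → [1, 3, 4, 8, 10]
12 → extends → [1, 3, 4, 8, 10, 12]
11 → replaces 12 → [1, 3, 4, 8, 10, 11]
Longest strictly increasing subsequence has length 6, so deletions = 14 − 6 = 8.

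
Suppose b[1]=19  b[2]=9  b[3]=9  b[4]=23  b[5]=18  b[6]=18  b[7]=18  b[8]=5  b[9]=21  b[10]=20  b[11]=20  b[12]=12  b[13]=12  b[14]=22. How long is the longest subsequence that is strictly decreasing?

Negate each value so 'decreasing' becomes 'increasing', then run patience tails on the negated sequence:
-19 → extends → [-19]
-9 → extends → [-19, -9]
-9 → already a tail → [-19, -9]
-23 → replaces -19 → [-23, -9]
-18 → replaces -9 → [-23, -18]
-18 → already a tail → [-23, -18]
-18 → already a tail → [-23, -18]
-5 → extends → [-23, -18, -5]
-21 → replaces -18 → [-23, -21, -5]
-20 → replaces -5 → [-23, -21, -20]
-20 → already a tail → [-23, -21, -20]
-12 → extends → [-23, -21, -20, -12]
-12 → already a tail → [-23, -21, -20, -12]
-22 → replaces -21 → [-23, -22, -20, -12]
Four tails, so the longest strictly decreasing subsequence of the original has length 4.

4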